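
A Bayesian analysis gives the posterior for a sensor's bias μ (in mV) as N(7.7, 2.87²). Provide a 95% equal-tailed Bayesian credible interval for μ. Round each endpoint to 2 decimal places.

The posterior is symmetric, so the 95% equal-tailed interval is μ = 7.7 ± z·2.87 with z = 1.960.
Half-width: 1.960 × 2.87 = 5.63.
7.7 − 5.63 = 2.07; 7.7 + 5.63 = 13.33.

[2.07, 13.33]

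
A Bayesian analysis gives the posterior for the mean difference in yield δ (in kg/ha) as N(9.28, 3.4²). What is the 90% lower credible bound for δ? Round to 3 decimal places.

4.923

Need L with P(δ ≥ L) = 0.90: L = 9.28 − z_{0.1}·3.4.
z = 1.282; L = 9.28 − 1.282 × 3.4 = 4.923.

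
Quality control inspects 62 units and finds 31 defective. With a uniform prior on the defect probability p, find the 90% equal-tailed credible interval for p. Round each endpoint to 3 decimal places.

Posterior: Beta(1+31, 1+31) = Beta(32, 32).
Equal-tailed 90% interval: the 0.05 and 0.95 quantiles of Beta(32, 32).
Posterior mean ≈ 0.500, SD ≈ 0.062; a Normal approximation gives roughly [0.398, 0.602].
Exact: F⁻¹(0.05) = 0.398; F⁻¹(0.95) = 0.602.

[0.398, 0.602]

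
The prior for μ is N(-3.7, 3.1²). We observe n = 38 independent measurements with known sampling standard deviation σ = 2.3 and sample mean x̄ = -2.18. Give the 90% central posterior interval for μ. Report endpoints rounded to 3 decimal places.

[-2.811, -1.592]

Posterior precision = 1/3.1² + 38/2.3² = 0.1041 + 7.1834 = 7.2874, so posterior SD = 0.3704.
Posterior mean = (-3.7/3.1² + 38·-2.18/2.3²) / 7.2874 = -2.2017.
Interval: -2.2017 ± 1.645 × 0.3704 → [-2.811, -1.592].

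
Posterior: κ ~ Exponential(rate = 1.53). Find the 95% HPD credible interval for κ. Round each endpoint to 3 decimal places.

The exponential density is strictly decreasing on [0, ∞), so the HPD interval is anchored at 0: [0, q] with P(κ ≤ q) = 0.95.
q = −ln(1 − 0.95) / 1.53 = 2.9957 / 1.53 = 1.958.

[0.000, 1.958]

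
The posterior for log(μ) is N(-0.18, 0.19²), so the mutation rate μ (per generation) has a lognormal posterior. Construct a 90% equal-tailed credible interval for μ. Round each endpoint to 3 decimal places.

[0.611, 1.142]

On the log scale the 90% interval is -0.18 ± 1.645 × 0.19 = [-0.4925, 0.1325].
Exponentiate: [e^-0.4925, e^0.1325] = [0.611, 1.142].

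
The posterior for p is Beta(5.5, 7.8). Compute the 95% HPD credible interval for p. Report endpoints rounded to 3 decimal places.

[0.167, 0.667]

The posterior is unimodal and skewed, so the HPD interval has equal density at both endpoints and is the shortest 95% interval.
Solving f(0.167) = f(0.667) with F(0.667) − F(0.167) = 0.95 gives [0.167, 0.667].
For comparison, the equal-tailed interval is [0.175, 0.676]; the HPD is narrower and shifted toward the mode.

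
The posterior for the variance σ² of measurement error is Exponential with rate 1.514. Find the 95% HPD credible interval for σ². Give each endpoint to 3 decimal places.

The exponential density is strictly decreasing on [0, ∞), so the HPD interval is anchored at 0: [0, q] with P(σ² ≤ q) = 0.95.
q = −ln(1 − 0.95) / 1.514 = 2.9957 / 1.514 = 1.979.

[0.000, 1.979]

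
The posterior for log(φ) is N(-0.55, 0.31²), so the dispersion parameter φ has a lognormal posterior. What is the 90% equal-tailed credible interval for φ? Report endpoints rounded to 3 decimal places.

On the log scale the 90% interval is -0.55 ± 1.645 × 0.31 = [-1.0599, -0.0401].
Exponentiate: [e^-1.0599, e^-0.0401] = [0.346, 0.961].

[0.346, 0.961]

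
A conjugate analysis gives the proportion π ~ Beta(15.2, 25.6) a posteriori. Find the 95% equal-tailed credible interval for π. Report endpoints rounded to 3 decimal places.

[0.233, 0.524]

Posterior: Beta(15.2, 25.6).
Equal-tailed 95% interval: the 0.025 and 0.975 quantiles of Beta(15.2, 25.6).
Posterior mean ≈ 0.373, SD ≈ 0.075; a Normal approximation gives roughly [0.226, 0.519].
Exact: F⁻¹(0.025) = 0.233; F⁻¹(0.975) = 0.524.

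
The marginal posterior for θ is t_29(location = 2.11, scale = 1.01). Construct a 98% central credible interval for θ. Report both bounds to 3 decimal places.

[-0.377, 4.597]

The t_29 distribution is symmetric; the 98% interval is 2.11 ± t·1.01 with t_{0.99,29} = 2.462.
Half-width: 2.462 × 1.01 = 2.487.
2.11 − 2.487 = -0.377; 2.11 + 2.487 = 4.597.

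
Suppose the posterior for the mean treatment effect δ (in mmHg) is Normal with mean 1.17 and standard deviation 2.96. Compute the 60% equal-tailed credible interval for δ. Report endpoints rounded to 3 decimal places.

[-1.321, 3.661]

The posterior is symmetric, so the 60% equal-tailed interval is δ = 1.17 ± z·2.96 with z = 0.842.
Half-width: 0.842 × 2.96 = 2.491.
1.17 − 2.491 = -1.321; 1.17 + 2.491 = 3.661.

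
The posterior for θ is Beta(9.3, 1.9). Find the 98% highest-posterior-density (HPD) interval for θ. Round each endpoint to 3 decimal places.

[0.558, 0.998]

The posterior is unimodal and skewed, so the HPD interval has equal density at both endpoints and is the shortest 98% interval.
Solving f(0.558) = f(0.998) with F(0.998) − F(0.558) = 0.98 gives [0.558, 0.998].
For comparison, the equal-tailed interval is [0.515, 0.987]; the HPD is narrower and shifted toward the mode.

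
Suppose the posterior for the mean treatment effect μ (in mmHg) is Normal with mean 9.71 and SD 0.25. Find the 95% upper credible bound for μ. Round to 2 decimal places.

Need U with P(μ ≤ U) = 0.95: U = 9.71 + z_{0.05}·0.25.
z = 1.645; U = 9.71 + 1.645 × 0.25 = 10.12.

10.12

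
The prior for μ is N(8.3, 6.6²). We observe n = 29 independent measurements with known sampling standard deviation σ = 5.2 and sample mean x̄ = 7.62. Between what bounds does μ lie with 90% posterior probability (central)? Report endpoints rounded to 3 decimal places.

[6.063, 9.206]

Posterior precision = 1/6.6² + 29/5.2² = 0.0230 + 1.0725 = 1.0954, so posterior SD = 0.9554.
Posterior mean = (8.3/6.6² + 29·7.62/5.2²) / 1.0954 = 7.6343.
Interval: 7.6343 ± 1.645 × 0.9554 → [6.063, 9.206].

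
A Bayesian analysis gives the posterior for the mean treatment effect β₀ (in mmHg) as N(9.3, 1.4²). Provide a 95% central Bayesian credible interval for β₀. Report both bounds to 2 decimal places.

[6.56, 12.04]

The posterior is symmetric, so the 95% equal-tailed interval is β₀ = 9.3 ± z·1.4 with z = 1.960.
Half-width: 1.960 × 1.4 = 2.74.
9.3 − 2.74 = 6.56; 9.3 + 2.74 = 12.04.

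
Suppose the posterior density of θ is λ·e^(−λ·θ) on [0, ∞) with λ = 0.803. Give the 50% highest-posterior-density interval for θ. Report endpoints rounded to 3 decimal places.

The exponential density is strictly decreasing on [0, ∞), so the HPD interval is anchored at 0: [0, q] with P(θ ≤ q) = 0.50.
q = −ln(1 − 0.50) / 0.803 = 0.6931 / 0.803 = 0.863.

[0.000, 0.863]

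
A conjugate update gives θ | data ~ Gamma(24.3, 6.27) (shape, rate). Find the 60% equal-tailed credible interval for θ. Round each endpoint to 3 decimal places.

Posterior: Gamma(shape 24.3, rate 6.27).
Equal-tailed 60% interval: Gamma(24.3, 6.27) quantiles at 0.2 and 0.8.
Posterior mean ≈ 3.876, SD ≈ 0.786; a Normal approximation gives roughly [3.214, 4.537].
Exact: lower = 3.203; upper = 4.517.

[3.203, 4.517]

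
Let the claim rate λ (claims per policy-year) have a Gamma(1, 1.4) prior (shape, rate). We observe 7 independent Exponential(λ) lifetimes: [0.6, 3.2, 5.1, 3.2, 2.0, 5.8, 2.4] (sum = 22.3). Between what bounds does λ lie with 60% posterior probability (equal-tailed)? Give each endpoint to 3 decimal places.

Posterior: Gamma(1+7, 1.4+22.3) = Gamma(8, 23.7) (shape, rate).
Equal-tailed 60% interval: Gamma(8, 23.7) quantiles at 0.2 and 0.8.
Posterior mean ≈ 0.338, SD ≈ 0.119; a Normal approximation gives roughly [0.237, 0.438].
Exact: lower = 0.235; upper = 0.432.

[0.235, 0.432]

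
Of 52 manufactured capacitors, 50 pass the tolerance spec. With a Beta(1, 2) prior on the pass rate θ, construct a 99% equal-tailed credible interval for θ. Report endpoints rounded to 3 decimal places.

Posterior: Beta(1+50, 2+2) = Beta(51, 4).
Equal-tailed 99% interval: the 0.005 and 0.995 quantiles of Beta(51, 4).
Posterior mean ≈ 0.927, SD ≈ 0.035; a Normal approximation gives roughly [0.838, 1.017].
Exact: F⁻¹(0.005) = 0.811; F⁻¹(0.995) = 0.987.

[0.811, 0.987]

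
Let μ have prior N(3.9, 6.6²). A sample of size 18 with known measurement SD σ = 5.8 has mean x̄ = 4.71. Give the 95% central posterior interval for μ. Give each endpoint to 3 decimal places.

[2.053, 7.300]

Posterior precision = 1/6.6² + 18/5.8² = 0.0230 + 0.5351 = 0.5580, so posterior SD = 1.3387.
Posterior mean = (3.9/6.6² + 18·4.71/5.8²) / 0.5580 = 4.6767.
Interval: 4.6767 ± 1.960 × 1.3387 → [2.053, 7.300].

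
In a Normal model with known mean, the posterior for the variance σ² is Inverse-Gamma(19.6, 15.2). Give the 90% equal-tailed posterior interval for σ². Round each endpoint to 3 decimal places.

[0.555, 1.176]

Inverse-Gamma(19.6, 15.2) quantiles: F⁻¹(0.05) and F⁻¹(0.95).
Equivalently, 1/σ² ~ Gamma(19.6, rate = 15.2); invert its 0.95 and 0.05 quantiles.
Posterior mean ≈ 0.817, SD ≈ 0.195; a Normal approximation gives roughly [0.497, 1.138].
Exact: lower = 0.555; upper = 1.176.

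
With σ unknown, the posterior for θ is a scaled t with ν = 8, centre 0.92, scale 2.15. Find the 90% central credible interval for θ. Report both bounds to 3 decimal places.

[-3.078, 4.918]

The t_8 distribution is symmetric; the 90% interval is 0.92 ± t·2.15 with t_{0.95,8} = 1.860.
Half-width: 1.860 × 2.15 = 3.998.
0.92 − 3.998 = -3.078; 0.92 + 3.998 = 4.918.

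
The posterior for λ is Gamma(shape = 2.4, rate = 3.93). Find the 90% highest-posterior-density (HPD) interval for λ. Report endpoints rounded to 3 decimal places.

The posterior is unimodal and skewed, so the HPD interval has equal density at both endpoints and is the shortest 90% interval.
Solving f(0.052) = f(1.161) with F(1.161) − F(0.052) = 0.90 gives [0.052, 1.161].
For comparison, the equal-tailed interval is [0.134, 1.369]; the HPD is narrower and shifted toward the mode.

[0.052, 1.161]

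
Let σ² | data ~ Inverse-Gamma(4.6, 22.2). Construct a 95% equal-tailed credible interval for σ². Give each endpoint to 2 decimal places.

[2.30, 15.81]

Inverse-Gamma(4.6, 22.2) quantiles: F⁻¹(0.025) and F⁻¹(0.975).
Equivalently, 1/σ² ~ Gamma(4.6, rate = 22.2); invert its 0.975 and 0.025 quantiles.
Posterior mean ≈ 6.17, SD ≈ 3.82; a Normal approximation gives roughly [-1.33, 13.66].
Exact: lower = 2.30; upper = 15.81.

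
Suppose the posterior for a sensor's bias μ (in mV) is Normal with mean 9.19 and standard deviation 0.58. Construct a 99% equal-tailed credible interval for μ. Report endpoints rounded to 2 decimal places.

The posterior is symmetric, so the 99% equal-tailed interval is μ = 9.19 ± z·0.58 with z = 2.576.
Half-width: 2.576 × 0.58 = 1.49.
9.19 − 1.49 = 7.70; 9.19 + 1.49 = 10.68.

[7.70, 10.68]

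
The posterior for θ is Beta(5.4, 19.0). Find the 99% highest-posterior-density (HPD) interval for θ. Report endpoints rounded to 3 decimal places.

The posterior is unimodal and skewed, so the HPD interval has equal density at both endpoints and is the shortest 99% interval.
Solving f(0.048) = f(0.450) with F(0.450) − F(0.048) = 0.99 gives [0.048, 0.450].
For comparison, the equal-tailed interval is [0.058, 0.467]; the HPD is narrower and shifted toward the mode.

[0.048, 0.450]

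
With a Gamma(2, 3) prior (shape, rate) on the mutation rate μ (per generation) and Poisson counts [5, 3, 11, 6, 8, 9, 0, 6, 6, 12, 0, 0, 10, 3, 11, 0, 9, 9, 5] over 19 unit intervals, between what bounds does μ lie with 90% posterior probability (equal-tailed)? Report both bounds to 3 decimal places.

Posterior: Gamma(2+113, 3+19) = Gamma(115, 22) (shape, rate).
Equal-tailed 90% interval: Gamma(115, 22) quantiles at 0.05 and 0.95.
Posterior mean ≈ 5.227, SD ≈ 0.487; a Normal approximation gives roughly [4.425, 6.029].
Exact: lower = 4.452; upper = 6.054.

[4.452, 6.054]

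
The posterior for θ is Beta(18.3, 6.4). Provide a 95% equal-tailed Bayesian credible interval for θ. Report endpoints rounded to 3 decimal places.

[0.555, 0.890]

Posterior: Beta(18.3, 6.4).
Equal-tailed 95% interval: the 0.025 and 0.975 quantiles of Beta(18.3, 6.4).
Posterior mean ≈ 0.741, SD ≈ 0.086; a Normal approximation gives roughly [0.571, 0.910].
Exact: F⁻¹(0.025) = 0.555; F⁻¹(0.975) = 0.890.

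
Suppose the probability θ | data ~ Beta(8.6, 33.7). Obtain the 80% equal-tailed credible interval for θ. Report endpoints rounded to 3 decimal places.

[0.128, 0.285]

Posterior: Beta(8.6, 33.7).
Equal-tailed 80% interval: the 0.1 and 0.9 quantiles of Beta(8.6, 33.7).
Posterior mean ≈ 0.203, SD ≈ 0.061; a Normal approximation gives roughly [0.125, 0.282].
Exact: F⁻¹(0.1) = 0.128; F⁻¹(0.9) = 0.285.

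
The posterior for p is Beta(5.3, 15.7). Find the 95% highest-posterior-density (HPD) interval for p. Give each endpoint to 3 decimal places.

The posterior is unimodal and skewed, so the HPD interval has equal density at both endpoints and is the shortest 95% interval.
Solving f(0.083) = f(0.435) with F(0.435) − F(0.083) = 0.95 gives [0.083, 0.435].
For comparison, the equal-tailed interval is [0.096, 0.453]; the HPD is narrower and shifted toward the mode.

[0.083, 0.435]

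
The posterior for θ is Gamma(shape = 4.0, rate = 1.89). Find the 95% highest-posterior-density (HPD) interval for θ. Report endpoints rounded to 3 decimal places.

[0.377, 4.205]

The posterior is unimodal and skewed, so the HPD interval has equal density at both endpoints and is the shortest 95% interval.
Solving f(0.377) = f(4.205) with F(4.205) − F(0.377) = 0.95 gives [0.377, 4.205].
For comparison, the equal-tailed interval is [0.577, 4.639]; the HPD is narrower and shifted toward the mode.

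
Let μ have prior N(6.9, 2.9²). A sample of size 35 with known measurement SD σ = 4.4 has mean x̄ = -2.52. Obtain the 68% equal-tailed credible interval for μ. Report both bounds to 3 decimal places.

Posterior precision = 1/2.9² + 35/4.4² = 0.1189 + 1.8079 = 1.9268, so posterior SD = 0.7204.
Posterior mean = (6.9/2.9² + 35·-2.52/4.4²) / 1.9268 = -1.9387.
Interval: -1.9387 ± 0.994 × 0.7204 → [-2.655, -1.222].

[-2.655, -1.222]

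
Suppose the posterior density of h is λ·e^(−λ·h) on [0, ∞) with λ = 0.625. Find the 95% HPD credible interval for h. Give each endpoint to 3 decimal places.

[0.000, 4.793]

The exponential density is strictly decreasing on [0, ∞), so the HPD interval is anchored at 0: [0, q] with P(h ≤ q) = 0.95.
q = −ln(1 − 0.95) / 0.625 = 2.9957 / 0.625 = 4.793.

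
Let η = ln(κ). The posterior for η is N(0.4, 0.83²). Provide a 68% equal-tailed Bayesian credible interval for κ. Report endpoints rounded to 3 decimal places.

On the log scale the 68% interval is 0.4 ± 0.994 × 0.83 = [-0.4254, 1.2254].
Exponentiate: [e^-0.4254, e^1.2254] = [0.654, 3.406].

[0.654, 3.406]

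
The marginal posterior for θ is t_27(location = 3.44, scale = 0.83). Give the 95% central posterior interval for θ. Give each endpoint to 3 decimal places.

[1.737, 5.143]

The t_27 distribution is symmetric; the 95% interval is 3.44 ± t·0.83 with t_{0.975,27} = 2.052.
Half-width: 2.052 × 0.83 = 1.703.
3.44 − 1.703 = 1.737; 3.44 + 1.703 = 5.143.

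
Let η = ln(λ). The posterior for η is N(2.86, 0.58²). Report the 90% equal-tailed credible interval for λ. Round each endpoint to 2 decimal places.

On the log scale the 90% interval is 2.86 ± 1.645 × 0.58 = [1.9060, 3.8140].
Exponentiate: [e^1.9060, e^3.8140] = [6.73, 45.33].

[6.73, 45.33]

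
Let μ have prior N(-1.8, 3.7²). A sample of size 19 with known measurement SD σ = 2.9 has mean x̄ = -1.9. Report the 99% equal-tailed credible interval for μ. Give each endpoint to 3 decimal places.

Posterior precision = 1/3.7² + 19/2.9² = 0.0730 + 2.2592 = 2.3323, so posterior SD = 0.6548.
Posterior mean = (-1.8/3.7² + 19·-1.9/2.9²) / 2.3323 = -1.8969.
Interval: -1.8969 ± 2.576 × 0.6548 → [-3.584, -0.210].

[-3.584, -0.210]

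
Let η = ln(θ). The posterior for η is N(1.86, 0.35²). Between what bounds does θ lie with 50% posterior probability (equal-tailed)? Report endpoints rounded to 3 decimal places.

On the log scale the 50% interval is 1.86 ± 0.674 × 0.35 = [1.6239, 2.0961].
Exponentiate: [e^1.6239, e^2.0961] = [5.073, 8.134].

[5.073, 8.134]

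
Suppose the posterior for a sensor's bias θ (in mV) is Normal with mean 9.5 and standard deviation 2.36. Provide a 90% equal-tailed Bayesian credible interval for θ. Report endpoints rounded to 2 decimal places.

[5.62, 13.38]

The posterior is symmetric, so the 90% equal-tailed interval is θ = 9.5 ± z·2.36 with z = 1.645.
Half-width: 1.645 × 2.36 = 3.88.
9.5 − 3.88 = 5.62; 9.5 + 3.88 = 13.38.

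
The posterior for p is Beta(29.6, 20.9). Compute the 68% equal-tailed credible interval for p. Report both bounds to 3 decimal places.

[0.517, 0.655]

Posterior: Beta(29.6, 20.9).
Equal-tailed 68% interval: the 0.16 and 0.84 quantiles of Beta(29.6, 20.9).
Posterior mean ≈ 0.586, SD ≈ 0.069; a Normal approximation gives roughly [0.518, 0.654].
Exact: F⁻¹(0.16) = 0.517; F⁻¹(0.84) = 0.655.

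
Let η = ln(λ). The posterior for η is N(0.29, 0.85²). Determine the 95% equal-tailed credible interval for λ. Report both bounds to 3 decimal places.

[0.253, 7.071]

On the log scale the 95% interval is 0.29 ± 1.960 × 0.85 = [-1.3760, 1.9560].
Exponentiate: [e^-1.3760, e^1.9560] = [0.253, 7.071].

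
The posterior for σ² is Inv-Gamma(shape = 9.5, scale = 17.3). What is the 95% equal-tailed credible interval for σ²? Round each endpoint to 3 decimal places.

[1.053, 3.885]

Inverse-Gamma(9.5, 17.3) quantiles: F⁻¹(0.025) and F⁻¹(0.975).
Equivalently, 1/σ² ~ Gamma(9.5, rate = 17.3); invert its 0.975 and 0.025 quantiles.
Posterior mean ≈ 2.035, SD ≈ 0.743; a Normal approximation gives roughly [0.579, 3.492].
Exact: lower = 1.053; upper = 3.885.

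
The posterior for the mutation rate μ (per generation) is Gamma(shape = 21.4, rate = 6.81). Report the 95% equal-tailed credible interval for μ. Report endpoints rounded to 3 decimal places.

Posterior: Gamma(shape 21.4, rate 6.81).
Equal-tailed 95% interval: Gamma(21.4, 6.81) quantiles at 0.025 and 0.975.
Posterior mean ≈ 3.142, SD ≈ 0.679; a Normal approximation gives roughly [1.811, 4.474].
Exact: lower = 1.955; upper = 4.607.

[1.955, 4.607]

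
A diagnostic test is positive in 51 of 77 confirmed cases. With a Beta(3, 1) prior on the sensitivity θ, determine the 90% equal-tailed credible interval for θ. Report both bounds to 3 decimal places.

[0.579, 0.750]

Posterior: Beta(3+51, 1+26) = Beta(54, 27).
Equal-tailed 90% interval: the 0.05 and 0.95 quantiles of Beta(54, 27).
Posterior mean ≈ 0.667, SD ≈ 0.052; a Normal approximation gives roughly [0.581, 0.752].
Exact: F⁻¹(0.05) = 0.579; F⁻¹(0.95) = 0.750.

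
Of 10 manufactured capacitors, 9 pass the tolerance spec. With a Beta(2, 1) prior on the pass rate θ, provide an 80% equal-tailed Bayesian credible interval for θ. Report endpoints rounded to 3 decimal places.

Posterior: Beta(2+9, 1+1) = Beta(11, 2).
Equal-tailed 80% interval: the 0.1 and 0.9 quantiles of Beta(11, 2).
Posterior mean ≈ 0.846, SD ≈ 0.096; a Normal approximation gives roughly [0.723, 0.970].
Exact: F⁻¹(0.1) = 0.713; F⁻¹(0.9) = 0.955.

[0.713, 0.955]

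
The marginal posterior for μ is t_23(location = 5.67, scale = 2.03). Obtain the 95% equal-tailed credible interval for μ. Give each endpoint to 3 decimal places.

The t_23 distribution is symmetric; the 95% interval is 5.67 ± t·2.03 with t_{0.975,23} = 2.069.
Half-width: 2.069 × 2.03 = 4.199.
5.67 − 4.199 = 1.471; 5.67 + 4.199 = 9.869.

[1.471, 9.869]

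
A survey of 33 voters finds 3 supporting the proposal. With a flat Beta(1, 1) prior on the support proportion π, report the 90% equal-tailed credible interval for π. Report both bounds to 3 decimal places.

Posterior: Beta(1+3, 1+30) = Beta(4, 31).
Equal-tailed 90% interval: the 0.05 and 0.95 quantiles of Beta(4, 31).
Posterior mean ≈ 0.114, SD ≈ 0.053; a Normal approximation gives roughly [0.027, 0.202].
Exact: F⁻¹(0.05) = 0.041; F⁻¹(0.95) = 0.213.

[0.041, 0.213]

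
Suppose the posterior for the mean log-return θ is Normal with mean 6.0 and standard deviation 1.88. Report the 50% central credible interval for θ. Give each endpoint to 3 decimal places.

[4.732, 7.268]

The posterior is symmetric, so the 50% equal-tailed interval is θ = 6.0 ± z·1.88 with z = 0.674.
Half-width: 0.674 × 1.88 = 1.268.
6.0 − 1.268 = 4.732; 6.0 + 1.268 = 7.268.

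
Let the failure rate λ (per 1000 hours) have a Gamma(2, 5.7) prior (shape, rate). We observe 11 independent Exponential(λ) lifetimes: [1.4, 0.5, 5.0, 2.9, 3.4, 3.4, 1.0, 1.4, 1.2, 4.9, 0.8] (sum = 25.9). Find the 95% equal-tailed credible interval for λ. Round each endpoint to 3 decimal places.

[0.219, 0.663]

Posterior: Gamma(2+11, 5.7+25.9) = Gamma(13, 31.6) (shape, rate).
Equal-tailed 95% interval: Gamma(13, 31.6) quantiles at 0.025 and 0.975.
Posterior mean ≈ 0.411, SD ≈ 0.114; a Normal approximation gives roughly [0.188, 0.635].
Exact: lower = 0.219; upper = 0.663.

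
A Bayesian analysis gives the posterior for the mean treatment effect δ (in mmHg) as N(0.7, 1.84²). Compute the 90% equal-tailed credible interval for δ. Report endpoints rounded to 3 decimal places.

The posterior is symmetric, so the 90% equal-tailed interval is δ = 0.7 ± z·1.84 with z = 1.645.
Half-width: 1.645 × 1.84 = 3.027.
0.7 − 3.027 = -2.327; 0.7 + 3.027 = 3.727.

[-2.327, 3.727]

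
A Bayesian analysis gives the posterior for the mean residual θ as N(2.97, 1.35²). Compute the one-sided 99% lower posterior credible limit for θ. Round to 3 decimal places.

-0.171

Need L with P(θ ≥ L) = 0.99: L = 2.97 − z_{0.01}·1.35.
z = 2.326; L = 2.97 − 2.326 × 1.35 = -0.171.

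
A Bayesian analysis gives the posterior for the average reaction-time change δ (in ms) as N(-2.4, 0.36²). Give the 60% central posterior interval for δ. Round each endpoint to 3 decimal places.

[-2.703, -2.097]

The posterior is symmetric, so the 60% equal-tailed interval is δ = -2.4 ± z·0.36 with z = 0.842.
Half-width: 0.842 × 0.36 = 0.303.
-2.4 − 0.303 = -2.703; -2.4 + 0.303 = -2.097.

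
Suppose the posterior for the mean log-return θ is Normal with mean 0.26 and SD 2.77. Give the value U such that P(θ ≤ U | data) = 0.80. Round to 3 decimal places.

Need U with P(θ ≤ U) = 0.80: U = 0.26 + z_{0.2}·2.77.
z = 0.842; U = 0.26 + 0.842 × 2.77 = 2.591.

2.591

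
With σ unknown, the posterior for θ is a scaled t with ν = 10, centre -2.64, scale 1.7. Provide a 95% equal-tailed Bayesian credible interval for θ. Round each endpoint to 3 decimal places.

The t_10 distribution is symmetric; the 95% interval is -2.64 ± t·1.7 with t_{0.975,10} = 2.228.
Half-width: 2.228 × 1.7 = 3.788.
-2.64 − 3.788 = -6.428; -2.64 + 3.788 = 1.148.

[-6.428, 1.148]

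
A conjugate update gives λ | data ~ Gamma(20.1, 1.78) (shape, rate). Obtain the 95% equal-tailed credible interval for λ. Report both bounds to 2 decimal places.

Posterior: Gamma(shape 20.1, rate 1.78).
Equal-tailed 95% interval: Gamma(20.1, 1.78) quantiles at 0.025 and 0.975.
Posterior mean ≈ 11.29, SD ≈ 2.52; a Normal approximation gives roughly [6.36, 16.23].
Exact: lower = 6.91; upper = 16.74.

[6.91, 16.74]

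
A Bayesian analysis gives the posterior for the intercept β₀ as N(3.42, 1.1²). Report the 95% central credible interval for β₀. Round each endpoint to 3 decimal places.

The posterior is symmetric, so the 95% equal-tailed interval is β₀ = 3.42 ± z·1.1 with z = 1.960.
Half-width: 1.960 × 1.1 = 2.156.
3.42 − 2.156 = 1.264; 3.42 + 2.156 = 5.576.

[1.264, 5.576]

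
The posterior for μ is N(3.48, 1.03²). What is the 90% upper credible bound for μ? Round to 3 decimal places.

Need U with P(μ ≤ U) = 0.90: U = 3.48 + z_{0.1}·1.03.
z = 1.282; U = 3.48 + 1.282 × 1.03 = 4.800.

4.800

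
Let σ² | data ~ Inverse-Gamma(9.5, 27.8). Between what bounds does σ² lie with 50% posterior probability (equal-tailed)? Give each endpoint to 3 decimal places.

Inverse-Gamma(9.5, 27.8) quantiles: F⁻¹(0.25) and F⁻¹(0.75).
Equivalently, 1/σ² ~ Gamma(9.5, rate = 27.8); invert its 0.75 and 0.25 quantiles.
Posterior mean ≈ 3.271, SD ≈ 1.194; a Normal approximation gives roughly [2.465, 4.076].
Exact: lower = 2.447; upper = 3.818.

[2.447, 3.818]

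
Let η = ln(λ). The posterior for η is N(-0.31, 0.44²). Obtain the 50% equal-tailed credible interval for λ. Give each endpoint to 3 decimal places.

On the log scale the 50% interval is -0.31 ± 0.674 × 0.44 = [-0.6068, -0.0132].
Exponentiate: [e^-0.6068, e^-0.0132] = [0.545, 0.987].

[0.545, 0.987]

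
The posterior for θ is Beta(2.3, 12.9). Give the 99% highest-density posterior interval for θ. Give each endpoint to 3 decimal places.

[0.003, 0.414]

The posterior is unimodal and skewed, so the HPD interval has equal density at both endpoints and is the shortest 99% interval.
Solving f(0.003) = f(0.414) with F(0.414) − F(0.003) = 0.99 gives [0.003, 0.414].
For comparison, the equal-tailed interval is [0.012, 0.447]; the HPD is narrower and shifted toward the mode.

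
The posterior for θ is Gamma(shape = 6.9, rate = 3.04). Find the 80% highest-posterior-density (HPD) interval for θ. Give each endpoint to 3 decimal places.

The posterior is unimodal and skewed, so the HPD interval has equal density at both endpoints and is the shortest 80% interval.
Solving f(1.079) = f(3.172) with F(3.172) − F(1.079) = 0.80 gives [1.079, 3.172].
For comparison, the equal-tailed interval is [1.256, 3.423]; the HPD is narrower and shifted toward the mode.

[1.079, 3.172]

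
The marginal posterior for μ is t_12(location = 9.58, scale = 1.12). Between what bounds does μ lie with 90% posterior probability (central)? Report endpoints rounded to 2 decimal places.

The t_12 distribution is symmetric; the 90% interval is 9.58 ± t·1.12 with t_{0.95,12} = 1.782.
Half-width: 1.782 × 1.12 = 2.00.
9.58 − 2.00 = 7.58; 9.58 + 2.00 = 11.58.

[7.58, 11.58]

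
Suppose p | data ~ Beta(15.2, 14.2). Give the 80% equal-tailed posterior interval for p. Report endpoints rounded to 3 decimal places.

Posterior: Beta(15.2, 14.2).
Equal-tailed 80% interval: the 0.1 and 0.9 quantiles of Beta(15.2, 14.2).
Posterior mean ≈ 0.517, SD ≈ 0.091; a Normal approximation gives roughly [0.401, 0.633].
Exact: F⁻¹(0.1) = 0.399; F⁻¹(0.9) = 0.634.

[0.399, 0.634]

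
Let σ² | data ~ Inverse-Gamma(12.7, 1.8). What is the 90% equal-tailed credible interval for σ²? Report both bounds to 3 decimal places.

Inverse-Gamma(12.7, 1.8) quantiles: F⁻¹(0.05) and F⁻¹(0.95).
Equivalently, 1/σ² ~ Gamma(12.7, rate = 1.8); invert its 0.95 and 0.05 quantiles.
Posterior mean ≈ 0.154, SD ≈ 0.047; a Normal approximation gives roughly [0.076, 0.231].
Exact: lower = 0.094; upper = 0.241.

[0.094, 0.241]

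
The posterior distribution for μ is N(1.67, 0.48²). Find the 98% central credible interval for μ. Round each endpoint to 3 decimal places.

The posterior is symmetric, so the 98% equal-tailed interval is μ = 1.67 ± z·0.48 with z = 2.326.
Half-width: 2.326 × 0.48 = 1.117.
1.67 − 1.117 = 0.553; 1.67 + 1.117 = 2.787.

[0.553, 2.787]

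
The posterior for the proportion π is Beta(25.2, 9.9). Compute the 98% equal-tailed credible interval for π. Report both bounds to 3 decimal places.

Posterior: Beta(25.2, 9.9).
Equal-tailed 98% interval: the 0.01 and 0.99 quantiles of Beta(25.2, 9.9).
Posterior mean ≈ 0.718, SD ≈ 0.075; a Normal approximation gives roughly [0.544, 0.892].
Exact: F⁻¹(0.01) = 0.529; F⁻¹(0.99) = 0.871.

[0.529, 0.871]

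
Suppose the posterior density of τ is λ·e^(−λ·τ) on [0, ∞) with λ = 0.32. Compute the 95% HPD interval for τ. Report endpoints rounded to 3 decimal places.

[0.000, 9.362]

The exponential density is strictly decreasing on [0, ∞), so the HPD interval is anchored at 0: [0, q] with P(τ ≤ q) = 0.95.
q = −ln(1 − 0.95) / 0.32 = 2.9957 / 0.32 = 9.362.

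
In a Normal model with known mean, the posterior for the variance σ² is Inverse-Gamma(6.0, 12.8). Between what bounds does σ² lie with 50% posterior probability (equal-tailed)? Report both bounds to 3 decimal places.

Inverse-Gamma(6.0, 12.8) quantiles: F⁻¹(0.25) and F⁻¹(0.75).
Equivalently, 1/σ² ~ Gamma(6.0, rate = 12.8); invert its 0.75 and 0.25 quantiles.
Posterior mean ≈ 2.560, SD ≈ 1.280; a Normal approximation gives roughly [1.697, 3.423].
Exact: lower = 1.724; upper = 3.034.

[1.724, 3.034]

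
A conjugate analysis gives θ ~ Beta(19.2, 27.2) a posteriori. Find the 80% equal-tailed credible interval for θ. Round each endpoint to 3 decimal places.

Posterior: Beta(19.2, 27.2).
Equal-tailed 80% interval: the 0.1 and 0.9 quantiles of Beta(19.2, 27.2).
Posterior mean ≈ 0.414, SD ≈ 0.072; a Normal approximation gives roughly [0.322, 0.505].
Exact: F⁻¹(0.1) = 0.322; F⁻¹(0.9) = 0.507.

[0.322, 0.507]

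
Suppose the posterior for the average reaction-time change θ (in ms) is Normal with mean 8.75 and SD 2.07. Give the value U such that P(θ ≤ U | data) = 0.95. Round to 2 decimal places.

Need U with P(θ ≤ U) = 0.95: U = 8.75 + z_{0.05}·2.07.
z = 1.645; U = 8.75 + 1.645 × 2.07 = 12.15.

12.15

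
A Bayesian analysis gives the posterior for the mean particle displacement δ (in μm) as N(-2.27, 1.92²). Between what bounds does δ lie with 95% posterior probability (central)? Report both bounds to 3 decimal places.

The posterior is symmetric, so the 95% equal-tailed interval is δ = -2.27 ± z·1.92 with z = 1.960.
Half-width: 1.960 × 1.92 = 3.763.
-2.27 − 3.763 = -6.033; -2.27 + 3.763 = 1.493.

[-6.033, 1.493]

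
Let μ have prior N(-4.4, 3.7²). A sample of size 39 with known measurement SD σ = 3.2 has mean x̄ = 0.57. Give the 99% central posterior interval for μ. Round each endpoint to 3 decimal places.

Posterior precision = 1/3.7² + 39/3.2² = 0.0730 + 3.8086 = 3.8816, so posterior SD = 0.5076.
Posterior mean = (-4.4/3.7² + 39·0.57/3.2²) / 3.8816 = 0.4765.
Interval: 0.4765 ± 2.576 × 0.5076 → [-0.831, 1.784].

[-0.831, 1.784]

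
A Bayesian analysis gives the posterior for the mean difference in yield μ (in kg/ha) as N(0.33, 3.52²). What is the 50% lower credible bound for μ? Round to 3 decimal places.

0.330

Need L with P(μ ≥ L) = 0.50: L = 0.33 − z_{0.5}·3.52.
z = 0.000; L = 0.33 − 0.000 × 3.52 = 0.330.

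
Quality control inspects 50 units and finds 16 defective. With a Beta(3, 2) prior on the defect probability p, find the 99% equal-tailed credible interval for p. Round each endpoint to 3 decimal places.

[0.195, 0.517]

Posterior: Beta(3+16, 2+34) = Beta(19, 36).
Equal-tailed 99% interval: the 0.005 and 0.995 quantiles of Beta(19, 36).
Posterior mean ≈ 0.345, SD ≈ 0.064; a Normal approximation gives roughly [0.182, 0.509].
Exact: F⁻¹(0.005) = 0.195; F⁻¹(0.995) = 0.517.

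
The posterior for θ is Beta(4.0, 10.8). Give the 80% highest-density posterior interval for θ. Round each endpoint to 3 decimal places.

The posterior is unimodal and skewed, so the HPD interval has equal density at both endpoints and is the shortest 80% interval.
Solving f(0.113) = f(0.396) with F(0.396) − F(0.113) = 0.80 gives [0.113, 0.396].
For comparison, the equal-tailed interval is [0.133, 0.422]; the HPD is narrower and shifted toward the mode.

[0.113, 0.396]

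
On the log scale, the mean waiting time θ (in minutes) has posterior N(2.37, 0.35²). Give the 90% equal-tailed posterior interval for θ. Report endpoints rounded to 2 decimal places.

On the log scale the 90% interval is 2.37 ± 1.645 × 0.35 = [1.7943, 2.9457].
Exponentiate: [e^1.7943, e^2.9457] = [6.02, 19.02].

[6.02, 19.02]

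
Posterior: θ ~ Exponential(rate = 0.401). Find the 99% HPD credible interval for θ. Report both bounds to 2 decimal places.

[0.00, 11.48]

The exponential density is strictly decreasing on [0, ∞), so the HPD interval is anchored at 0: [0, q] with P(θ ≤ q) = 0.99.
q = −ln(1 − 0.99) / 0.401 = 4.6052 / 0.401 = 11.48.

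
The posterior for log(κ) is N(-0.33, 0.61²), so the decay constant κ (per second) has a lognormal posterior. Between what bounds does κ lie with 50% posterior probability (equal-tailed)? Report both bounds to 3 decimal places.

[0.476, 1.085]

On the log scale the 50% interval is -0.33 ± 0.674 × 0.61 = [-0.7414, 0.0814].
Exponentiate: [e^-0.7414, e^0.0814] = [0.476, 1.085].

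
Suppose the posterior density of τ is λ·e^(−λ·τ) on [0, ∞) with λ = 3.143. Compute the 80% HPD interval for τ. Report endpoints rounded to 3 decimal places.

[0.000, 0.512]

The exponential density is strictly decreasing on [0, ∞), so the HPD interval is anchored at 0: [0, q] with P(τ ≤ q) = 0.80.
q = −ln(1 − 0.80) / 3.143 = 1.6094 / 3.143 = 0.512.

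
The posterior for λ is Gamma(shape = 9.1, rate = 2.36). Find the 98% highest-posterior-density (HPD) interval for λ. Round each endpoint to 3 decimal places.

[1.318, 7.094]

The posterior is unimodal and skewed, so the HPD interval has equal density at both endpoints and is the shortest 98% interval.
Solving f(1.318) = f(7.094) with F(7.094) − F(1.318) = 0.98 gives [1.318, 7.094].
For comparison, the equal-tailed interval is [1.512, 7.433]; the HPD is narrower and shifted toward the mode.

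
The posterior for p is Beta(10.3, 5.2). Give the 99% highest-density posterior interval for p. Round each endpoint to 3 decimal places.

The posterior is unimodal and skewed, so the HPD interval has equal density at both endpoints and is the shortest 99% interval.
Solving f(0.360) = f(0.920) with F(0.920) − F(0.360) = 0.99 gives [0.360, 0.920].
For comparison, the equal-tailed interval is [0.345, 0.910]; the HPD is narrower and shifted toward the mode.

[0.360, 0.920]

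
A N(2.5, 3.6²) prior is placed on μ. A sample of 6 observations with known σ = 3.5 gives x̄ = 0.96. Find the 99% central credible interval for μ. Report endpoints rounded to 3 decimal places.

Posterior precision = 1/3.6² + 6/3.5² = 0.0772 + 0.4898 = 0.5670, so posterior SD = 1.3281.
Posterior mean = (2.5/3.6² + 6·0.96/3.5²) / 0.5670 = 1.1696.
Interval: 1.1696 ± 2.576 × 1.3281 → [-2.251, 4.591].

[-2.251, 4.591]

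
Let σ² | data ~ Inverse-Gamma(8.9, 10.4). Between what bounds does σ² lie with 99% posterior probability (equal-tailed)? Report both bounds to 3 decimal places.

Inverse-Gamma(8.9, 10.4) quantiles: F⁻¹(0.005) and F⁻¹(0.995).
Equivalently, 1/σ² ~ Gamma(8.9, rate = 10.4); invert its 0.995 and 0.005 quantiles.
Posterior mean ≈ 1.316, SD ≈ 0.501; a Normal approximation gives roughly [0.026, 2.607].
Exact: lower = 0.564; upper = 3.382.

[0.564, 3.382]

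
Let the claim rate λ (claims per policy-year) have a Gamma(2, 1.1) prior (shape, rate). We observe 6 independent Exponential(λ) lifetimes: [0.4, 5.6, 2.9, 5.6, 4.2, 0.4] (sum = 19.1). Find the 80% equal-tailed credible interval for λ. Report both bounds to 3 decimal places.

Posterior: Gamma(2+6, 1.1+19.1) = Gamma(8, 20.2) (shape, rate).
Equal-tailed 80% interval: Gamma(8, 20.2) quantiles at 0.1 and 0.9.
Posterior mean ≈ 0.396, SD ≈ 0.140; a Normal approximation gives roughly [0.217, 0.575].
Exact: lower = 0.231; upper = 0.583.

[0.231, 0.583]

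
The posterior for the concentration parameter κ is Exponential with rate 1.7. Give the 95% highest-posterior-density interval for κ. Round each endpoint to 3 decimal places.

[0.000, 1.762]

The exponential density is strictly decreasing on [0, ∞), so the HPD interval is anchored at 0: [0, q] with P(κ ≤ q) = 0.95.
q = −ln(1 − 0.95) / 1.7 = 2.9957 / 1.7 = 1.762.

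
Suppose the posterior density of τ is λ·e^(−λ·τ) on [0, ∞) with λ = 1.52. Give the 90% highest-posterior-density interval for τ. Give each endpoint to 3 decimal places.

[0.000, 1.515]

The exponential density is strictly decreasing on [0, ∞), so the HPD interval is anchored at 0: [0, q] with P(τ ≤ q) = 0.90.
q = −ln(1 − 0.90) / 1.52 = 2.3026 / 1.52 = 1.515.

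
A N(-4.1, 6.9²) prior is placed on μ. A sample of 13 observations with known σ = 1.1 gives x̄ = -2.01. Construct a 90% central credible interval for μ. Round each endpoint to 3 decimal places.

Posterior precision = 1/6.9² + 13/1.1² = 0.0210 + 10.7438 = 10.7648, so posterior SD = 0.3048.
Posterior mean = (-4.1/6.9² + 13·-2.01/1.1²) / 10.7648 = -2.0141.
Interval: -2.0141 ± 1.645 × 0.3048 → [-2.515, -1.513].

[-2.515, -1.513]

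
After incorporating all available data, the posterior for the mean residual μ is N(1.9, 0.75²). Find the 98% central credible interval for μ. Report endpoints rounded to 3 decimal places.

[0.155, 3.645]

The posterior is symmetric, so the 98% equal-tailed interval is μ = 1.9 ± z·0.75 with z = 2.326.
Half-width: 2.326 × 0.75 = 1.745.
1.9 − 1.745 = 0.155; 1.9 + 1.745 = 3.645.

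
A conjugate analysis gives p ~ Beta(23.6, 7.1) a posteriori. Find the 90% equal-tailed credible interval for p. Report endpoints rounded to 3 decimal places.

[0.636, 0.881]

Posterior: Beta(23.6, 7.1).
Equal-tailed 90% interval: the 0.05 and 0.95 quantiles of Beta(23.6, 7.1).
Posterior mean ≈ 0.769, SD ≈ 0.075; a Normal approximation gives roughly [0.646, 0.892].
Exact: F⁻¹(0.05) = 0.636; F⁻¹(0.95) = 0.881.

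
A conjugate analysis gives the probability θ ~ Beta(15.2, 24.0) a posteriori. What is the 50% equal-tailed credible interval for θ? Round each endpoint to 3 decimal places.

[0.334, 0.439]

Posterior: Beta(15.2, 24.0).
Equal-tailed 50% interval: the 0.25 and 0.75 quantiles of Beta(15.2, 24.0).
Posterior mean ≈ 0.388, SD ≈ 0.077; a Normal approximation gives roughly [0.336, 0.440].
Exact: F⁻¹(0.25) = 0.334; F⁻¹(0.75) = 0.439.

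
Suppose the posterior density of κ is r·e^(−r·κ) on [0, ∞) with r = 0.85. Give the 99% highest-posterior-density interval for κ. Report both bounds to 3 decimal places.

[0.000, 5.418]

The exponential density is strictly decreasing on [0, ∞), so the HPD interval is anchored at 0: [0, q] with P(κ ≤ q) = 0.99.
q = −ln(1 − 0.99) / 0.85 = 4.6052 / 0.85 = 5.418.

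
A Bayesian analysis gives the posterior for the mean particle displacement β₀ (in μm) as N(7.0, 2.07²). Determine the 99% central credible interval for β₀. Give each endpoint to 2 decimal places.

[1.67, 12.33]

The posterior is symmetric, so the 99% equal-tailed interval is β₀ = 7.0 ± z·2.07 with z = 2.576.
Half-width: 2.576 × 2.07 = 5.33.
7.0 − 5.33 = 1.67; 7.0 + 5.33 = 12.33.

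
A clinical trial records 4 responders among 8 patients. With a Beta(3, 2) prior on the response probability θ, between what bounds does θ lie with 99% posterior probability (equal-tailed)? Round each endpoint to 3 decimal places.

[0.209, 0.848]

Posterior: Beta(3+4, 2+4) = Beta(7, 6).
Equal-tailed 99% interval: the 0.005 and 0.995 quantiles of Beta(7, 6).
Posterior mean ≈ 0.538, SD ≈ 0.133; a Normal approximation gives roughly [0.195, 0.882].
Exact: F⁻¹(0.005) = 0.209; F⁻¹(0.995) = 0.848.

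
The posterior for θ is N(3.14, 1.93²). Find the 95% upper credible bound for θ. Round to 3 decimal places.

6.315

Need U with P(θ ≤ U) = 0.95: U = 3.14 + z_{0.05}·1.93.
z = 1.645; U = 3.14 + 1.645 × 1.93 = 6.315.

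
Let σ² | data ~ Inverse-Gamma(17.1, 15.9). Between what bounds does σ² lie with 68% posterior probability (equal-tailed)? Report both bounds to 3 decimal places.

[0.751, 1.221]

Inverse-Gamma(17.1, 15.9) quantiles: F⁻¹(0.16) and F⁻¹(0.84).
Equivalently, 1/σ² ~ Gamma(17.1, rate = 15.9); invert its 0.84 and 0.16 quantiles.
Posterior mean ≈ 0.988, SD ≈ 0.254; a Normal approximation gives roughly [0.735, 1.240].
Exact: lower = 0.751; upper = 1.221.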